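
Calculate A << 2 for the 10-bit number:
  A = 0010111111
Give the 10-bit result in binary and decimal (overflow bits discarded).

Shift left by 2: drop the top 2 bit(s), append 2 zero(s) on the right.
  0010111111  ->  discard [00], keep [10111111], append 00
= 1011111100

Answer: 1011111100 (764)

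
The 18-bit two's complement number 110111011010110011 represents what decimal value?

MSB is 1, so the value is negative. Find the magnitude:
1. Invert bits:  001000100101001100
2. Add 1:        001000100101001101  = 35149
3. Apply sign:   -35149

Answer: -35149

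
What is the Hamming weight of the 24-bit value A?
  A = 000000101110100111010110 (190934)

000000101110100111010110
1-bits at positions (from bit 0 = LSB): 1, 2, 4, 6, 7, 8, 11, 13, 14, 15, 17
Count = 11

Answer: 11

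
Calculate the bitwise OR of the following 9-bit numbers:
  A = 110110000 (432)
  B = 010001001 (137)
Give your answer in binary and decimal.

Apply | to each column (1 where either bit is 1):
  110110000
| 010001001
-----------
  110111001

Answer: 110111001 (441)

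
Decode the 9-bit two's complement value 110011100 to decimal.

MSB is 1, so the value is negative. Find the magnitude:
1. Invert bits:  001100011
2. Add 1:        001100100  = 100
3. Apply sign:   -100

Answer: -100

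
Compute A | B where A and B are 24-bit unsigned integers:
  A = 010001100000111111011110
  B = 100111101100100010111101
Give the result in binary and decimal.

Apply | to each column (1 where either bit is 1):
  010001100000111111011110
| 100111101100100010111101
--------------------------
  110111101100111111111111

Answer: 110111101100111111111111 (14602239)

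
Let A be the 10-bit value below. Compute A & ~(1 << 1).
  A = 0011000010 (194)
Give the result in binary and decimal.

Mask = ~(1 << 1) = 1111111101
Bit 1 of A is 1, so AND-ing with the mask clears it to 0.
  0011000010
& 1111111101
------------
  0011000000

Answer: 0011000000 (192)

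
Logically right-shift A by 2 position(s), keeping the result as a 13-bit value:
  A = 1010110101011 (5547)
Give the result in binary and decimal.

Logical shift right by 2: drop the bottom 2 bit(s), prepend 2 zero(s) on the left.
  1010110101011  ->  keep [10101101010], discard [11], prepend 00
= 0010101101010

Answer: 0010101101010 (1386)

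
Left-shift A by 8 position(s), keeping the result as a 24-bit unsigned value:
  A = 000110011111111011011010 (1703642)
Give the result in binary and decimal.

Shift left by 8: drop the top 8 bit(s), append 8 zero(s) on the right.
  000110011111111011011010  ->  discard [00011001], keep [1111111011011010], append 00000000
= 111111101101101000000000

Answer: 111111101101101000000000 (16701952)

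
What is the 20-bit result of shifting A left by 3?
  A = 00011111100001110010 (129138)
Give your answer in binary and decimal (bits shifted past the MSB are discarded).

Shift left by 3: drop the top 3 bit(s), append 3 zero(s) on the right.
  00011111100001110010  ->  discard [000], keep [11111100001110010], append 000
= 11111100001110010000

Answer: 11111100001110010000 (1033104)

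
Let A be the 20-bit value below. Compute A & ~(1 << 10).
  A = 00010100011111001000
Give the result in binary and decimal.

Mask = ~(1 << 10) = 11111111101111111111
Bit 10 of A is 1, so AND-ing with the mask clears it to 0.
  00010100011111001000
& 11111111101111111111
----------------------
  00010100001111001000

Answer: 00010100001111001000 (82888)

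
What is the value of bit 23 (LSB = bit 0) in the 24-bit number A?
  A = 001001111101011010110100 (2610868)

Bit 23 is the 24th from the right.
  001001111101011010110100
  ^
That bit is 0.

Answer: 0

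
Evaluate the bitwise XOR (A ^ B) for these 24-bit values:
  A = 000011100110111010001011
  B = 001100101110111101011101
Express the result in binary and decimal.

Apply ^ to each column (1 where bits differ):
  000011100110111010001011
^ 001100101110111101011101
--------------------------
  001111001000000111010110

Answer: 001111001000000111010110 (3965398)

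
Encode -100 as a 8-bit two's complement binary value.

1. Binary of +100:  01100100
2. Invert bits:     10011011
3. Add 1:           10011100

Answer: 10011100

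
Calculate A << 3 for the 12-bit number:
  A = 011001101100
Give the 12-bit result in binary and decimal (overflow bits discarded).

Shift left by 3: drop the top 3 bit(s), append 3 zero(s) on the right.
  011001101100  ->  discard [011], keep [001101100], append 000
= 001101100000

Answer: 001101100000 (864)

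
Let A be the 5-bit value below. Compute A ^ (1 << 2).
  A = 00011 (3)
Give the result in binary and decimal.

Mask = 1 << 2 = 00100
Bit 2 of A is 0; XOR with the mask flips it to 1.
  00011
^ 00100
-------
  00111

Answer: 00111 (7)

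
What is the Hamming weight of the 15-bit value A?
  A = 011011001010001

011011001010001
1-bits at positions (from bit 0 = LSB): 0, 4, 6, 9, 10, 12, 13
Count = 7

Answer: 7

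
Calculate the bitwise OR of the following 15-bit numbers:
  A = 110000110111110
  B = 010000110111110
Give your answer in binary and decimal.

Apply | to each column (1 where either bit is 1):
  110000110111110
| 010000110111110
-----------------
  110000110111110

Answer: 110000110111110 (25022)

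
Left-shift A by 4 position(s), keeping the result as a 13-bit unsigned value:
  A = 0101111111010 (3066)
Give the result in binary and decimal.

Shift left by 4: drop the top 4 bit(s), append 4 zero(s) on the right.
  0101111111010  ->  discard [0101], keep [111111010], append 0000
= 1111110100000

Answer: 1111110100000 (8096)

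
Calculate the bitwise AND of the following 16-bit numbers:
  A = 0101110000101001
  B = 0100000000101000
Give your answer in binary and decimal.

Apply & to each column (1 only where both bits are 1):
  0101110000101001
& 0100000000101000
------------------
  0100000000101000

Answer: 0100000000101000 (16424)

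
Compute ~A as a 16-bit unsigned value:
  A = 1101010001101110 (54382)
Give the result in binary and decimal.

Flip each bit (0->1, 1->0):
  1101010001101110
  0010101110010001

Answer: 0010101110010001 (11153)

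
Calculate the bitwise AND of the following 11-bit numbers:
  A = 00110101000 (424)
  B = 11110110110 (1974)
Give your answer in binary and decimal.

Apply & to each column (1 only where both bits are 1):
  00110101000
& 11110110110
-------------
  00110100000

Answer: 00110100000 (416)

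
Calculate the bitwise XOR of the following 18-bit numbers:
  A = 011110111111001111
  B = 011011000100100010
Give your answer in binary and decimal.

Apply ^ to each column (1 where bits differ):
  011110111111001111
^ 011011000100100010
--------------------
  000101111011101101

Answer: 000101111011101101 (24301)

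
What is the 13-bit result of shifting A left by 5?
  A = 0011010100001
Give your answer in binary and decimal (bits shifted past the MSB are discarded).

Shift left by 5: drop the top 5 bit(s), append 5 zero(s) on the right.
  0011010100001  ->  discard [00110], keep [10100001], append 00000
= 1010000100000

Answer: 1010000100000 (5152)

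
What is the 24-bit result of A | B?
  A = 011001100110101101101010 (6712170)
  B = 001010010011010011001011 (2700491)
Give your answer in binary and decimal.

Apply | to each column (1 where either bit is 1):
  011001100110101101101010
| 001010010011010011001011
--------------------------
  011011110111111111101011

Answer: 011011110111111111101011 (7307243)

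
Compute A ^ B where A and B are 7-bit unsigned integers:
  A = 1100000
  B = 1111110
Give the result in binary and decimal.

Apply ^ to each column (1 where bits differ):
  1100000
^ 1111110
---------
  0011110

Answer: 0011110 (30)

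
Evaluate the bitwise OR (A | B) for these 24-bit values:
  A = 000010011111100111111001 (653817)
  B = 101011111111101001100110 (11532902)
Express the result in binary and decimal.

Apply | to each column (1 where either bit is 1):
  000010011111100111111001
| 101011111111101001100110
--------------------------
  101011111111101111111111

Answer: 101011111111101111111111 (11533311)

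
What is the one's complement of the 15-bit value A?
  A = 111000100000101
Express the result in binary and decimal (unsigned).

Flip each bit (0->1, 1->0):
  111000100000101
  000111011111010

Answer: 000111011111010 (3834)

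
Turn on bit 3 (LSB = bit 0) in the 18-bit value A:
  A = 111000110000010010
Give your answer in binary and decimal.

Mask = 1 << 3 = 000000000000001000
Bit 3 of A is 0, so OR-ing with the mask flips it to 1.
  111000110000010010
| 000000000000001000
--------------------
  111000110000011010

Answer: 111000110000011010 (232474)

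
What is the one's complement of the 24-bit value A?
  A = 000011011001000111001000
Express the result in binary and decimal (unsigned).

Flip each bit (0->1, 1->0):
  000011011001000111001000
  111100100110111000110111

Answer: 111100100110111000110111 (15887927)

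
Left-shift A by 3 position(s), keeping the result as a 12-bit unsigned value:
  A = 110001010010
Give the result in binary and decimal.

Shift left by 3: drop the top 3 bit(s), append 3 zero(s) on the right.
  110001010010  ->  discard [110], keep [001010010], append 000
= 001010010000

Answer: 001010010000 (656)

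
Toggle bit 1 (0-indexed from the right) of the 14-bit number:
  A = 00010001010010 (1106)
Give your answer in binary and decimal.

Mask = 1 << 1 = 00000000000010
Bit 1 of A is 1; XOR with the mask flips it to 0.
  00010001010010
^ 00000000000010
----------------
  00010001010000

Answer: 00010001010000 (1104)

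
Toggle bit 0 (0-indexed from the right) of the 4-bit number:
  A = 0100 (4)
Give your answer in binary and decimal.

Mask = 1 << 0 = 0001
Bit 0 of A is 0; XOR with the mask flips it to 1.
  0100
^ 0001
------
  0101

Answer: 0101 (5)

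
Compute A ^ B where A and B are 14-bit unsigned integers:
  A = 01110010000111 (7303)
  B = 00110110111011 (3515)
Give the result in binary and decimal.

Apply ^ to each column (1 where bits differ):
  01110010000111
^ 00110110111011
----------------
  01000100111100

Answer: 01000100111100 (4412)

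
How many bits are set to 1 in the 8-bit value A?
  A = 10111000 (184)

10111000
1-bits at positions (from bit 0 = LSB): 3, 4, 5, 7
Count = 4

Answer: 4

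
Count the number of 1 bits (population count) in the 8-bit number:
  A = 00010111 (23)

00010111
1-bits at positions (from bit 0 = LSB): 0, 1, 2, 4
Count = 4

Answer: 4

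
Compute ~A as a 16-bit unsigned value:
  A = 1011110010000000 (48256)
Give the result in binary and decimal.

Flip each bit (0->1, 1->0):
  1011110010000000
  0100001101111111

Answer: 0100001101111111 (17279)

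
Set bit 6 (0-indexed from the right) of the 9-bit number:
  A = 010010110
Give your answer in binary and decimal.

Mask = 1 << 6 = 001000000
Bit 6 of A is 0, so OR-ing with the mask flips it to 1.
  010010110
| 001000000
-----------
  011010110

Answer: 011010110 (214)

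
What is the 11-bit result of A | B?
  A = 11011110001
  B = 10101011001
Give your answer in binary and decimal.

Apply | to each column (1 where either bit is 1):
  11011110001
| 10101011001
-------------
  11111111001

Answer: 11111111001 (2041)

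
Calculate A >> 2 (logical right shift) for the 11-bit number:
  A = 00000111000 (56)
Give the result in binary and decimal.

Logical shift right by 2: drop the bottom 2 bit(s), prepend 2 zero(s) on the left.
  00000111000  ->  keep [000001110], discard [00], prepend 00
= 00000001110

Answer: 00000001110 (14)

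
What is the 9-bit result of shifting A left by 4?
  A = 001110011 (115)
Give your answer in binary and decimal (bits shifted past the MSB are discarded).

Shift left by 4: drop the top 4 bit(s), append 4 zero(s) on the right.
  001110011  ->  discard [0011], keep [10011], append 0000
= 100110000

Answer: 100110000 (304)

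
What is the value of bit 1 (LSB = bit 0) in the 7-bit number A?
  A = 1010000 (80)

Bit 1 is the 2nd from the right.
  1010000
       ^
That bit is 0.

Answer: 0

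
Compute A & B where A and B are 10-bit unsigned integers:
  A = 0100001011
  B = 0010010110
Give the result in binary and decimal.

Apply & to each column (1 only where both bits are 1):
  0100001011
& 0010010110
------------
  0000000010

Answer: 0000000010 (2)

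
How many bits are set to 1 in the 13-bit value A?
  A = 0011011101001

0011011101001
1-bits at positions (from bit 0 = LSB): 0, 3, 5, 6, 7, 9, 10
Count = 7

Answer: 7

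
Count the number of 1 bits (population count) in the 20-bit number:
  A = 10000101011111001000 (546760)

10000101011111001000
1-bits at positions (from bit 0 = LSB): 3, 6, 7, 8, 9, 10, 12, 14, 19
Count = 9

Answer: 9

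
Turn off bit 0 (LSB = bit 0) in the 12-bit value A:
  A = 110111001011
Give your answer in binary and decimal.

Mask = ~(1 << 0) = 111111111110
Bit 0 of A is 1, so AND-ing with the mask clears it to 0.
  110111001011
& 111111111110
--------------
  110111001010

Answer: 110111001010 (3530)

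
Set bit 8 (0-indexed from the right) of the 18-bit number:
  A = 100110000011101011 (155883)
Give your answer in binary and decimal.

Mask = 1 << 8 = 000000000100000000
Bit 8 of A is 0, so OR-ing with the mask flips it to 1.
  100110000011101011
| 000000000100000000
--------------------
  100110000111101011

Answer: 100110000111101011 (156139)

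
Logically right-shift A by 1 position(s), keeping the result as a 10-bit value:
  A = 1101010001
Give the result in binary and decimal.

Logical shift right by 1: drop the bottom 1 bit(s), prepend 1 zero(s) on the left.
  1101010001  ->  keep [110101000], discard [1], prepend 0
= 0110101000

Answer: 0110101000 (424)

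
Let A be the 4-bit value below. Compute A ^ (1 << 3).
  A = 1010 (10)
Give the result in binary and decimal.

Mask = 1 << 3 = 1000
Bit 3 of A is 1; XOR with the mask flips it to 0.
  1010
^ 1000
------
  0010

Answer: 0010 (2)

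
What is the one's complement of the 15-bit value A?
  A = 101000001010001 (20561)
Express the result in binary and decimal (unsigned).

Flip each bit (0->1, 1->0):
  101000001010001
  010111110101110

Answer: 010111110101110 (12206)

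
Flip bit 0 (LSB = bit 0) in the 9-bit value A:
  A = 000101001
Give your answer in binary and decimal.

Mask = 1 << 0 = 000000001
Bit 0 of A is 1; XOR with the mask flips it to 0.
  000101001
^ 000000001
-----------
  000101000

Answer: 000101000 (40)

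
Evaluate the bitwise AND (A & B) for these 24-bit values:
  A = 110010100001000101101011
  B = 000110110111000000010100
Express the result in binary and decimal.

Apply & to each column (1 only where both bits are 1):
  110010100001000101101011
& 000110110111000000010100
--------------------------
  000010100001000000000000

Answer: 000010100001000000000000 (659456)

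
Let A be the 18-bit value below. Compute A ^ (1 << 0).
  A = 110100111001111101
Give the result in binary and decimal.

Mask = 1 << 0 = 000000000000000001
Bit 0 of A is 1; XOR with the mask flips it to 0.
  110100111001111101
^ 000000000000000001
--------------------
  110100111001111100

Answer: 110100111001111100 (216700)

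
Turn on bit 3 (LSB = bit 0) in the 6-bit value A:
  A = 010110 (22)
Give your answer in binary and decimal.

Mask = 1 << 3 = 001000
Bit 3 of A is 0, so OR-ing with the mask flips it to 1.
  010110
| 001000
--------
  011110

Answer: 011110 (30)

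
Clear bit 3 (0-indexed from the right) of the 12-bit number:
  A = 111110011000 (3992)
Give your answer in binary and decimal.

Mask = ~(1 << 3) = 111111110111
Bit 3 of A is 1, so AND-ing with the mask clears it to 0.
  111110011000
& 111111110111
--------------
  111110010000

Answer: 111110010000 (3984)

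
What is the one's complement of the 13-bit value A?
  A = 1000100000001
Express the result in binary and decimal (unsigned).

Flip each bit (0->1, 1->0):
  1000100000001
  0111011111110

Answer: 0111011111110 (3838)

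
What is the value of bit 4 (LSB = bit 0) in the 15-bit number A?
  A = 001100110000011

Bit 4 is the 5th from the right.
  001100110000011
            ^
That bit is 0.

Answer: 0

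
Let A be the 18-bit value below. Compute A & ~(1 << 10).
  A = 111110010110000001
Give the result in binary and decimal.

Mask = ~(1 << 10) = 111111101111111111
Bit 10 of A is 1, so AND-ing with the mask clears it to 0.
  111110010110000001
& 111111101111111111
--------------------
  111110000110000001

Answer: 111110000110000001 (254337)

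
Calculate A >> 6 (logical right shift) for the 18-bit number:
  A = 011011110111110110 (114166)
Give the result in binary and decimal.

Logical shift right by 6: drop the bottom 6 bit(s), prepend 6 zero(s) on the left.
  011011110111110110  ->  keep [011011110111], discard [110110], prepend 000000
= 000000011011110111

Answer: 000000011011110111 (1783)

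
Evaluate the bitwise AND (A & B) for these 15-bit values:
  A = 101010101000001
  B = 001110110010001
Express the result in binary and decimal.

Apply & to each column (1 only where both bits are 1):
  101010101000001
& 001110110010001
-----------------
  001010100000001

Answer: 001010100000001 (5377)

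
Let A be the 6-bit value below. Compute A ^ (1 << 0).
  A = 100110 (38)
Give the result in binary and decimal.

Mask = 1 << 0 = 000001
Bit 0 of A is 0; XOR with the mask flips it to 1.
  100110
^ 000001
--------
  100111

Answer: 100111 (39)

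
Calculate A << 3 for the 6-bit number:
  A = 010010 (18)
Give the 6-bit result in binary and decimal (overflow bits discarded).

Shift left by 3: drop the top 3 bit(s), append 3 zero(s) on the right.
  010010  ->  discard [010], keep [010], append 000
= 010000

Answer: 010000 (16)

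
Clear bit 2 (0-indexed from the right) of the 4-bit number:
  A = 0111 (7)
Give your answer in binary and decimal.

Mask = ~(1 << 2) = 1011
Bit 2 of A is 1, so AND-ing with the mask clears it to 0.
  0111
& 1011
------
  0011

Answer: 0011 (3)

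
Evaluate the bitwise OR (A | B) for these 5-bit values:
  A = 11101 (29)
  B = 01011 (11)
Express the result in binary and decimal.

Apply | to each column (1 where either bit is 1):
  11101
| 01011
-------
  11111

Answer: 11111 (31)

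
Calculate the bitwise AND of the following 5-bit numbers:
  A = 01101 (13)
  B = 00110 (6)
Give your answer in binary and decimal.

Apply & to each column (1 only where both bits are 1):
  01101
& 00110
-------
  00100

Answer: 00100 (4)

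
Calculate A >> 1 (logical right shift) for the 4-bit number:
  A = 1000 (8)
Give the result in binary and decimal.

Logical shift right by 1: drop the bottom 1 bit(s), prepend 1 zero(s) on the left.
  1000  ->  keep [100], discard [0], prepend 0
= 0100

Answer: 0100 (4)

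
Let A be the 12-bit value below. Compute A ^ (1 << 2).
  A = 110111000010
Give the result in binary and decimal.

Mask = 1 << 2 = 000000000100
Bit 2 of A is 0; XOR with the mask flips it to 1.
  110111000010
^ 000000000100
--------------
  110111000110

Answer: 110111000110 (3526)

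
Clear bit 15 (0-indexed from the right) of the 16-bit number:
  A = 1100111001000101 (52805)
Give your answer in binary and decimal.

Mask = ~(1 << 15) = 0111111111111111
Bit 15 of A is 1, so AND-ing with the mask clears it to 0.
  1100111001000101
& 0111111111111111
------------------
  0100111001000101

Answer: 0100111001000101 (20037)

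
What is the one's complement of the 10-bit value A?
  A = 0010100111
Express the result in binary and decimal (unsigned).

Flip each bit (0->1, 1->0):
  0010100111
  1101011000

Answer: 1101011000 (856)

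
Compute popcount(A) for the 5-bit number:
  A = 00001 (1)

00001
1-bits at positions (from bit 0 = LSB): 0
Count = 1

Answer: 1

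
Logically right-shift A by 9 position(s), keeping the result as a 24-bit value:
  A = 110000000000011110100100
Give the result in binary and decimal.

Logical shift right by 9: drop the bottom 9 bit(s), prepend 9 zero(s) on the left.
  110000000000011110100100  ->  keep [110000000000011], discard [110100100], prepend 000000000
= 000000000110000000000011

Answer: 000000000110000000000011 (24579)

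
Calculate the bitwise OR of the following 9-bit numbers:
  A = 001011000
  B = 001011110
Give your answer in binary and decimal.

Apply | to each column (1 where either bit is 1):
  001011000
| 001011110
-----------
  001011110

Answer: 001011110 (94)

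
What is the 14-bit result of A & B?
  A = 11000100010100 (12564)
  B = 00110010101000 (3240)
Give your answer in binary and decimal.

Apply & to each column (1 only where both bits are 1):
  11000100010100
& 00110010101000
----------------
  00000000000000

Answer: 00000000000000 (0)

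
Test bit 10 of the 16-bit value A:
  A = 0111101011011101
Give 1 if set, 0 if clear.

Bit 10 is the 11th from the right.
  0111101011011101
       ^
That bit is 0.

Answer: 0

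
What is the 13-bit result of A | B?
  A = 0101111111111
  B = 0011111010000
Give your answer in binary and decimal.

Apply | to each column (1 where either bit is 1):
  0101111111111
| 0011111010000
---------------
  0111111111111

Answer: 0111111111111 (4095)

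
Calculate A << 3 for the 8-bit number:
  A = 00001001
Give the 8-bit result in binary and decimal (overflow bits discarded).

Shift left by 3: drop the top 3 bit(s), append 3 zero(s) on the right.
  00001001  ->  discard [000], keep [01001], append 000
= 01001000

Answer: 01001000 (72)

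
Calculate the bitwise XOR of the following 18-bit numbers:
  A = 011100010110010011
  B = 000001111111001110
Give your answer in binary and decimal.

Apply ^ to each column (1 where bits differ):
  011100010110010011
^ 000001111111001110
--------------------
  011101101001011101

Answer: 011101101001011101 (121437)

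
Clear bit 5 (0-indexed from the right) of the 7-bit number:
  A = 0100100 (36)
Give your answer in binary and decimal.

Mask = ~(1 << 5) = 1011111
Bit 5 of A is 1, so AND-ing with the mask clears it to 0.
  0100100
& 1011111
---------
  0000100

Answer: 0000100 (4)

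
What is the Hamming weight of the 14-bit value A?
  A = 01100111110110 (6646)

01100111110110
1-bits at positions (from bit 0 = LSB): 1, 2, 4, 5, 6, 7, 8, 11, 12
Count = 9

Answer: 9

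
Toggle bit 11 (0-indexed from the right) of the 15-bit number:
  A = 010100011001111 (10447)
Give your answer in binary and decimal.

Mask = 1 << 11 = 000100000000000
Bit 11 of A is 1; XOR with the mask flips it to 0.
  010100011001111
^ 000100000000000
-----------------
  010000011001111

Answer: 010000011001111 (8399)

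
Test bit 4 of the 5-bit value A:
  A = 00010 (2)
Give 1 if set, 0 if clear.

Bit 4 is the 5th from the right.
  00010
  ^
That bit is 0.

Answer: 0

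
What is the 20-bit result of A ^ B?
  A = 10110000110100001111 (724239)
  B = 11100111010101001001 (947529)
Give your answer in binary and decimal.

Apply ^ to each column (1 where bits differ):
  10110000110100001111
^ 11100111010101001001
----------------------
  01010111100001000110

Answer: 01010111100001000110 (358470)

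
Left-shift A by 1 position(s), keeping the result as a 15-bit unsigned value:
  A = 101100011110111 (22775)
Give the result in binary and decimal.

Shift left by 1: drop the top 1 bit(s), append 1 zero(s) on the right.
  101100011110111  ->  discard [1], keep [01100011110111], append 0
= 011000111101110

Answer: 011000111101110 (12782)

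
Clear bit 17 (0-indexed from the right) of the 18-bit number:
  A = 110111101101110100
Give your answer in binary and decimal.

Mask = ~(1 << 17) = 011111111111111111
Bit 17 of A is 1, so AND-ing with the mask clears it to 0.
  110111101101110100
& 011111111111111111
--------------------
  010111101101110100

Answer: 010111101101110100 (97140)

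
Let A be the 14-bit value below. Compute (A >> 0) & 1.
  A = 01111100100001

Bit 0 is the 1st from the right.
  01111100100001
               ^
That bit is 1.

Answer: 1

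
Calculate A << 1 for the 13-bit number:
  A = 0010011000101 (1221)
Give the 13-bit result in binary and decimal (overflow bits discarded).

Shift left by 1: drop the top 1 bit(s), append 1 zero(s) on the right.
  0010011000101  ->  discard [0], keep [010011000101], append 0
= 0100110001010

Answer: 0100110001010 (2442)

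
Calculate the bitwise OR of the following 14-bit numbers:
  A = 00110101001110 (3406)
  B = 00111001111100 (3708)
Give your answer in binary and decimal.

Apply | to each column (1 where either bit is 1):
  00110101001110
| 00111001111100
----------------
  00111101111110

Answer: 00111101111110 (3966)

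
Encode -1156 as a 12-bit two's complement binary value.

1. Binary of +1156:  010010000100
2. Invert bits:     101101111011
3. Add 1:           101101111100

Answer: 101101111100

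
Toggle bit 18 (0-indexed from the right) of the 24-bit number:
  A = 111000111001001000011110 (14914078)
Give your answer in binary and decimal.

Mask = 1 << 18 = 000001000000000000000000
Bit 18 of A is 0; XOR with the mask flips it to 1.
  111000111001001000011110
^ 000001000000000000000000
--------------------------
  111001111001001000011110

Answer: 111001111001001000011110 (15176222)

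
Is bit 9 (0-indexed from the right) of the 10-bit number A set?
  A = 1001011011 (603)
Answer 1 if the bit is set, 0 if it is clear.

Bit 9 is the 10th from the right.
  1001011011
  ^
That bit is 1.

Answer: 1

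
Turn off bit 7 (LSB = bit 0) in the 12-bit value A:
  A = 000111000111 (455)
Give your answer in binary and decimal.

Mask = ~(1 << 7) = 111101111111
Bit 7 of A is 1, so AND-ing with the mask clears it to 0.
  000111000111
& 111101111111
--------------
  000101000111

Answer: 000101000111 (327)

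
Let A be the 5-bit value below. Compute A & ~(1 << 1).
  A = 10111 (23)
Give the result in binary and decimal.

Mask = ~(1 << 1) = 11101
Bit 1 of A is 1, so AND-ing with the mask clears it to 0.
  10111
& 11101
-------
  10101

Answer: 10101 (21)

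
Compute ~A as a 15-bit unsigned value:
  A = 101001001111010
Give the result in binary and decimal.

Flip each bit (0->1, 1->0):
  101001001111010
  010110110000101

Answer: 010110110000101 (11653)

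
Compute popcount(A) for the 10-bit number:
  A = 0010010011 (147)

0010010011
1-bits at positions (from bit 0 = LSB): 0, 1, 4, 7
Count = 4

Answer: 4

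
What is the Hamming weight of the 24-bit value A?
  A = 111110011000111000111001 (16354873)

111110011000111000111001
1-bits at positions (from bit 0 = LSB): 0, 3, 4, 5, 9, 10, 11, 15, 16, 19, 20, 21, 22, 23
Count = 14

Answer: 14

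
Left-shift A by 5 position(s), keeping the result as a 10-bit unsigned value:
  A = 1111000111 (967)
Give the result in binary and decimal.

Shift left by 5: drop the top 5 bit(s), append 5 zero(s) on the right.
  1111000111  ->  discard [11110], keep [00111], append 00000
= 0011100000

Answer: 0011100000 (224)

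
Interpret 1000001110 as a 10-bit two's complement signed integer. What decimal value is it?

MSB is 1, so the value is negative. Find the magnitude:
1. Invert bits:  0111110001
2. Add 1:        0111110010  = 498
3. Apply sign:   -498

Answer: -498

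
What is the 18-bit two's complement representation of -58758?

1. Binary of +58758:  001110010110000110
2. Invert bits:     110001101001111001
3. Add 1:           110001101001111010

Answer: 110001101001111010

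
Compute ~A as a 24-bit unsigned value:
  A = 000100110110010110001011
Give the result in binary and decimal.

Flip each bit (0->1, 1->0):
  000100110110010110001011
  111011001001101001110100

Answer: 111011001001101001110100 (15506036)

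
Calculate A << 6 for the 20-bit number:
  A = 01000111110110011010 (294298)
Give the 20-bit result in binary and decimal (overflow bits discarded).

Shift left by 6: drop the top 6 bit(s), append 6 zero(s) on the right.
  01000111110110011010  ->  discard [010001], keep [11110110011010], append 000000
= 11110110011010000000

Answer: 11110110011010000000 (1009280)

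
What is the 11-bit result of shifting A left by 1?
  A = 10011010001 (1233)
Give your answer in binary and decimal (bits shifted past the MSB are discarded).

Shift left by 1: drop the top 1 bit(s), append 1 zero(s) on the right.
  10011010001  ->  discard [1], keep [0011010001], append 0
= 00110100010

Answer: 00110100010 (418)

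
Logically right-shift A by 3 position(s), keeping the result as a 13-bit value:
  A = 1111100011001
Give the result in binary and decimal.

Logical shift right by 3: drop the bottom 3 bit(s), prepend 3 zero(s) on the left.
  1111100011001  ->  keep [1111100011], discard [001], prepend 000
= 0001111100011

Answer: 0001111100011 (995)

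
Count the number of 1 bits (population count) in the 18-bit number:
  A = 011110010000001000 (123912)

011110010000001000
1-bits at positions (from bit 0 = LSB): 3, 10, 13, 14, 15, 16
Count = 6

Answer: 6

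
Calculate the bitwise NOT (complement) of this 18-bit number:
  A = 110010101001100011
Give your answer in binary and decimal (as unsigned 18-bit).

Flip each bit (0->1, 1->0):
  110010101001100011
  001101010110011100

Answer: 001101010110011100 (54684)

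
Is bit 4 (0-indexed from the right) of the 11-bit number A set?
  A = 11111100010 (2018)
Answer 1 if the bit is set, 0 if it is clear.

Bit 4 is the 5th from the right.
  11111100010
        ^
That bit is 0.

Answer: 0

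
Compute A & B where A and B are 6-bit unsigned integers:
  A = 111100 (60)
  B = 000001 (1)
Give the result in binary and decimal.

Apply & to each column (1 only where both bits are 1):
  111100
& 000001
--------
  000000

Answer: 000000 (0)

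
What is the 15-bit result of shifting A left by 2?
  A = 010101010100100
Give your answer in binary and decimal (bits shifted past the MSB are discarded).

Shift left by 2: drop the top 2 bit(s), append 2 zero(s) on the right.
  010101010100100  ->  discard [01], keep [0101010100100], append 00
= 010101010010000

Answer: 010101010010000 (10896)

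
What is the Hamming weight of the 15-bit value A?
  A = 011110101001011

011110101001011
1-bits at positions (from bit 0 = LSB): 0, 1, 3, 6, 8, 10, 11, 12, 13
Count = 9

Answer: 9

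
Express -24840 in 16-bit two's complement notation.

1. Binary of +24840:  0110000100001000
2. Invert bits:     1001111011110111
3. Add 1:           1001111011111000

Answer: 1001111011111000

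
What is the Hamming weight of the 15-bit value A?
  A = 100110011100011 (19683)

100110011100011
1-bits at positions (from bit 0 = LSB): 0, 1, 5, 6, 7, 10, 11, 14
Count = 8

Answer: 8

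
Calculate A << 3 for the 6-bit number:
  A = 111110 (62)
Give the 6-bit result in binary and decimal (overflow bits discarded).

Shift left by 3: drop the top 3 bit(s), append 3 zero(s) on the right.
  111110  ->  discard [111], keep [110], append 000
= 110000

Answer: 110000 (48)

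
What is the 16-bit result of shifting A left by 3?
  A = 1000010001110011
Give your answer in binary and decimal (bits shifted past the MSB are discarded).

Shift left by 3: drop the top 3 bit(s), append 3 zero(s) on the right.
  1000010001110011  ->  discard [100], keep [0010001110011], append 000
= 0010001110011000

Answer: 0010001110011000 (9112)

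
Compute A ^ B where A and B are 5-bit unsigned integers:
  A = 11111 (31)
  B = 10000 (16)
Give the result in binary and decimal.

Apply ^ to each column (1 where bits differ):
  11111
^ 10000
-------
  01111

Answer: 01111 (15)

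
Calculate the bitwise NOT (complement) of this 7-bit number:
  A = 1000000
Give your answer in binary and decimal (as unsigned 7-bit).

Flip each bit (0->1, 1->0):
  1000000
  0111111

Answer: 0111111 (63)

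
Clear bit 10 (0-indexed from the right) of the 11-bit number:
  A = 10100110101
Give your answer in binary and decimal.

Mask = ~(1 << 10) = 01111111111
Bit 10 of A is 1, so AND-ing with the mask clears it to 0.
  10100110101
& 01111111111
-------------
  00100110101

Answer: 00100110101 (309)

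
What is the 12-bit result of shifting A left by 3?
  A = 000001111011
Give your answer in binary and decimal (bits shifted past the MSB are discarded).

Shift left by 3: drop the top 3 bit(s), append 3 zero(s) on the right.
  000001111011  ->  discard [000], keep [001111011], append 000
= 001111011000

Answer: 001111011000 (984)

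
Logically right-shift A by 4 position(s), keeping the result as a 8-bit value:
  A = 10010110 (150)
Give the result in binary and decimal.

Logical shift right by 4: drop the bottom 4 bit(s), prepend 4 zero(s) on the left.
  10010110  ->  keep [1001], discard [0110], prepend 0000
= 00001001

Answer: 00001001 (9)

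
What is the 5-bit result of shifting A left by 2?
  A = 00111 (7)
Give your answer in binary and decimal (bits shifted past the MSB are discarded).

Shift left by 2: drop the top 2 bit(s), append 2 zero(s) on the right.
  00111  ->  discard [00], keep [111], append 00
= 11100

Answer: 11100 (28)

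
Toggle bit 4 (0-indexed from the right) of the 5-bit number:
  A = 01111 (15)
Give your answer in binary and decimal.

Mask = 1 << 4 = 10000
Bit 4 of A is 0; XOR with the mask flips it to 1.
  01111
^ 10000
-------
  11111

Answer: 11111 (31)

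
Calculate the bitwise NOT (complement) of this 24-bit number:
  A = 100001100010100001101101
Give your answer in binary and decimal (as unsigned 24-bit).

Flip each bit (0->1, 1->0):
  100001100010100001101101
  011110011101011110010010

Answer: 011110011101011110010010 (7985042)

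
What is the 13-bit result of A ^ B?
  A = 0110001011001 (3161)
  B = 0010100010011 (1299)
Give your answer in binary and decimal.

Apply ^ to each column (1 where bits differ):
  0110001011001
^ 0010100010011
---------------
  0100101001010

Answer: 0100101001010 (2378)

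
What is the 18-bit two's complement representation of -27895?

1. Binary of +27895:  000110110011110111
2. Invert bits:     111001001100001000
3. Add 1:           111001001100001001

Answer: 111001001100001001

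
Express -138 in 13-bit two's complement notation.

1. Binary of +138:  0000010001010
2. Invert bits:     1111101110101
3. Add 1:           1111101110110

Answer: 1111101110110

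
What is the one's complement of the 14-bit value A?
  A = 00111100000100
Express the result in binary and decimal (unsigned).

Flip each bit (0->1, 1->0):
  00111100000100
  11000011111011

Answer: 11000011111011 (12539)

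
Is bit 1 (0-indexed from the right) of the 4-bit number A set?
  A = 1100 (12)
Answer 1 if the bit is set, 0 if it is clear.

Bit 1 is the 2nd from the right.
  1100
    ^
That bit is 0.

Answer: 0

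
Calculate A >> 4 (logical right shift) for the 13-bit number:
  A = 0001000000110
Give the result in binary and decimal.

Logical shift right by 4: drop the bottom 4 bit(s), prepend 4 zero(s) on the left.
  0001000000110  ->  keep [000100000], discard [0110], prepend 0000
= 0000000100000

Answer: 0000000100000 (32)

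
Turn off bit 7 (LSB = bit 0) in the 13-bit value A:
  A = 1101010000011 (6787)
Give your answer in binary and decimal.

Mask = ~(1 << 7) = 1111101111111
Bit 7 of A is 1, so AND-ing with the mask clears it to 0.
  1101010000011
& 1111101111111
---------------
  1101000000011

Answer: 1101000000011 (6659)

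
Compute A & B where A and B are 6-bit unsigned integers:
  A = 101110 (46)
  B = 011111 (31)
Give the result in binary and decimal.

Apply & to each column (1 only where both bits are 1):
  101110
& 011111
--------
  001110

Answer: 001110 (14)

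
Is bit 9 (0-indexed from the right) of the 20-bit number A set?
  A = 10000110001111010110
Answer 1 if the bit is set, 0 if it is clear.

Bit 9 is the 10th from the right.
  10000110001111010110
            ^
That bit is 1.

Answer: 1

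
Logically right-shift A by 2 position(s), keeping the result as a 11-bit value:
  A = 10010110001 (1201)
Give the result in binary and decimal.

Logical shift right by 2: drop the bottom 2 bit(s), prepend 2 zero(s) on the left.
  10010110001  ->  keep [100101100], discard [01], prepend 00
= 00100101100

Answer: 00100101100 (300)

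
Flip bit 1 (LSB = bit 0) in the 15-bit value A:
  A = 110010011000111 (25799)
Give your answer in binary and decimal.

Mask = 1 << 1 = 000000000000010
Bit 1 of A is 1; XOR with the mask flips it to 0.
  110010011000111
^ 000000000000010
-----------------
  110010011000101

Answer: 110010011000101 (25797)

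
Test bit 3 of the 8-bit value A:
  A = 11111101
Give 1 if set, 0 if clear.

Bit 3 is the 4th from the right.
  11111101
      ^
That bit is 1.

Answer: 1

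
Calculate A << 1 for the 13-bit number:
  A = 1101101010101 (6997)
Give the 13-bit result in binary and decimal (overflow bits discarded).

Shift left by 1: drop the top 1 bit(s), append 1 zero(s) on the right.
  1101101010101  ->  discard [1], keep [101101010101], append 0
= 1011010101010

Answer: 1011010101010 (5802)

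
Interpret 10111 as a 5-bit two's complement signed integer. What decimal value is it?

MSB is 1, so the value is negative. Find the magnitude:
1. Invert bits:  01000
2. Add 1:        01001  = 9
3. Apply sign:   -9

Answer: -9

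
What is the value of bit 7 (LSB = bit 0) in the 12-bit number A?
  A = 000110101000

Bit 7 is the 8th from the right.
  000110101000
      ^
That bit is 1.

Answer: 1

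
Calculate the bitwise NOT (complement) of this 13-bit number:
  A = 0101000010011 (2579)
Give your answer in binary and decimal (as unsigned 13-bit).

Flip each bit (0->1, 1->0):
  0101000010011
  1010111101100

Answer: 1010111101100 (5612)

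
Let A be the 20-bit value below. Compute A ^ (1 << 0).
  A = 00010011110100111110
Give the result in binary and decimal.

Mask = 1 << 0 = 00000000000000000001
Bit 0 of A is 0; XOR with the mask flips it to 1.
  00010011110100111110
^ 00000000000000000001
----------------------
  00010011110100111111

Answer: 00010011110100111111 (81215)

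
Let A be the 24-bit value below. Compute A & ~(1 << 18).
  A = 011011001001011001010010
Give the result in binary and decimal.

Mask = ~(1 << 18) = 111110111111111111111111
Bit 18 of A is 1, so AND-ing with the mask clears it to 0.
  011011001001011001010010
& 111110111111111111111111
--------------------------
  011010001001011001010010

Answer: 011010001001011001010010 (6854226)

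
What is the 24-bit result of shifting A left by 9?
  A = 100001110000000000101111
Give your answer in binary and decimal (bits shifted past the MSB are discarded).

Shift left by 9: drop the top 9 bit(s), append 9 zero(s) on the right.
  100001110000000000101111  ->  discard [100001110], keep [000000000101111], append 000000000
= 000000000101111000000000

Answer: 000000000101111000000000 (24064)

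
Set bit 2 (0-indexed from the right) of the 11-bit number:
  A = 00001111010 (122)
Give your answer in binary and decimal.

Mask = 1 << 2 = 00000000100
Bit 2 of A is 0, so OR-ing with the mask flips it to 1.
  00001111010
| 00000000100
-------------
  00001111110

Answer: 00001111110 (126)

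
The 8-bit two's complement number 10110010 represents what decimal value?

MSB is 1, so the value is negative. Find the magnitude:
1. Invert bits:  01001101
2. Add 1:        01001110  = 78
3. Apply sign:   -78

Answer: -78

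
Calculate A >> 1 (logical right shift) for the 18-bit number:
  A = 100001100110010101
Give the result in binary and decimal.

Logical shift right by 1: drop the bottom 1 bit(s), prepend 1 zero(s) on the left.
  100001100110010101  ->  keep [10000110011001010], discard [1], prepend 0
= 010000110011001010

Answer: 010000110011001010 (68810)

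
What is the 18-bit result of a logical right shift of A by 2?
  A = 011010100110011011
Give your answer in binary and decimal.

Logical shift right by 2: drop the bottom 2 bit(s), prepend 2 zero(s) on the left.
  011010100110011011  ->  keep [0110101001100110], discard [11], prepend 00
= 000110101001100110

Answer: 000110101001100110 (27238)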